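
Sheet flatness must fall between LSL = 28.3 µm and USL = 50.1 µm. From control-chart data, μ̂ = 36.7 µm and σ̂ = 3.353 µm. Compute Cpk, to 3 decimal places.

0.835

Cpu = (USL − μ̂) / (3σ̂) = (50.1 − 36.7) / (3 × 3.353) = 1.3321; Cpl = (μ̂ − LSL) / (3σ̂) = (36.7 − 28.3) / (3 × 3.353) = 0.8351; Cpk = min(Cpu, Cpl) = 0.8351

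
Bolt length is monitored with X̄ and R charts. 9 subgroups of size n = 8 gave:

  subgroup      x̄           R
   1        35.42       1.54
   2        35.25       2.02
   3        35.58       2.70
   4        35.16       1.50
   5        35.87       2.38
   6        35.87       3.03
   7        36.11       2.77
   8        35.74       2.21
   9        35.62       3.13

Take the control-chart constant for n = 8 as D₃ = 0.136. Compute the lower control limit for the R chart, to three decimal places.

R̄ = (1.54 + 2.02 + 2.70 + 1.50 + 2.38 + 3.03 + 2.77 + 2.21 + 3.13) / 9 = 21.2800 / 9 = 2.3644
LCL_R = D₃·R̄ = 0.136 × 2.3644 = 0.3216

0.322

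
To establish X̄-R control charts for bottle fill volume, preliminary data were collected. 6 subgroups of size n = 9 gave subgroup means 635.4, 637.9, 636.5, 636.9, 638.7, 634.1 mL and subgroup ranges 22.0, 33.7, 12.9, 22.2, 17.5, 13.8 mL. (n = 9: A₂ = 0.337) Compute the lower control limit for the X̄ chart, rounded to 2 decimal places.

X̄̄ = (635.4 + 637.9 + 636.5 + 636.9 + 638.7 + 634.1) / 6 = 3819.5000 / 6 = 636.5833
R̄ = (22.0 + 33.7 + 12.9 + 22.2 + 17.5 + 13.8) / 6 = 122.1000 / 6 = 20.3500
LCL = X̄̄ − A₂·R̄ = 636.5833 − 0.337 × 20.3500 = 629.7254

629.73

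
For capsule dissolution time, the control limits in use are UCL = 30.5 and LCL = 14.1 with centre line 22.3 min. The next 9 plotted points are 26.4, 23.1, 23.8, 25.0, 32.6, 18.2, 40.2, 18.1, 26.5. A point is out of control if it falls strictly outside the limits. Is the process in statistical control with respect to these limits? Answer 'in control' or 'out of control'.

out of control

Compare each point to [14.1, 30.5]: sample 5 = 32.6 > UCL; sample 7 = 40.2 > UCL.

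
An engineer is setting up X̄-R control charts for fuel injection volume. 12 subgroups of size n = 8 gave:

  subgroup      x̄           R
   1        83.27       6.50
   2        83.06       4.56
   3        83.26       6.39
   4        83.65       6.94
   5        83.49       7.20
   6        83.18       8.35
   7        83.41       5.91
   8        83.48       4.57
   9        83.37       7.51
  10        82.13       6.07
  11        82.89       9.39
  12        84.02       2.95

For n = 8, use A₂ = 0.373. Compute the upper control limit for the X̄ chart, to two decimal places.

X̄̄ = (83.27 + 83.06 + 83.26 + 83.65 + 83.49 + 83.18 + 83.41 + 83.48 + 83.37 + 82.13 + 82.89 + 84.02) / 12 = 999.2100 / 12 = 83.2675
R̄ = (6.50 + 4.56 + 6.39 + 6.94 + 7.20 + 8.35 + 5.91 + 4.57 + 7.51 + 6.07 + 9.39 + 2.95) / 12 = 76.3400 / 12 = 6.3617
UCL = X̄̄ + A₂·R̄ = 83.2675 + 0.373 × 6.3617 = 85.6404

85.64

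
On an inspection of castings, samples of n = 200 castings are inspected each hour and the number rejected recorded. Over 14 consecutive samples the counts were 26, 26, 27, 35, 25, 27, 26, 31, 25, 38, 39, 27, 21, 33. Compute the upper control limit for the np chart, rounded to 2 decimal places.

p̄ = Σdᵢ / (k·n) = 406 / (14 × 200) = 0.14500
UCL = np̄ + 3·√(np̄(1−p̄)) = 29.0000 + 3 × √(29.0000×0.85500) = 29.0000 + 3 × 4.9795 = 43.9384

43.94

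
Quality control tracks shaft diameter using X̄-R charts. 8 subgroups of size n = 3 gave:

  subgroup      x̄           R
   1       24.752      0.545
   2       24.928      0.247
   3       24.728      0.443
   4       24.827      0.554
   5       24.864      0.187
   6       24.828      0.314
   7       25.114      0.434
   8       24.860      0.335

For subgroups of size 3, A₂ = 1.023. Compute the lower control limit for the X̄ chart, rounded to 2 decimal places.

24.47

X̄̄ = (24.752 + 24.928 + 24.728 + 24.827 + 24.864 + 24.828 + 25.114 + 24.860) / 8 = 198.9010 / 8 = 24.8626
R̄ = (0.545 + 0.247 + 0.443 + 0.554 + 0.187 + 0.314 + 0.434 + 0.335) / 8 = 3.0590 / 8 = 0.3824
LCL = X̄̄ − A₂·R̄ = 24.8626 − 1.023 × 0.3824 = 24.4715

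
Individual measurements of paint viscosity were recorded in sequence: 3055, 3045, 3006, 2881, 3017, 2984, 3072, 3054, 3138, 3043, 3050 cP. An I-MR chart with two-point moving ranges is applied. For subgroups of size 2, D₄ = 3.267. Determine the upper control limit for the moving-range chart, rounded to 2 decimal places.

Moving ranges: 10, 39, 125, 136, 33, 88, 18, 84, 95, 7; M̄R̄ = 635.0000 / 10 = 63.5000
UCL_MR = D₄·M̄R̄ = 3.267 × 63.5000 = 207.4545

207.45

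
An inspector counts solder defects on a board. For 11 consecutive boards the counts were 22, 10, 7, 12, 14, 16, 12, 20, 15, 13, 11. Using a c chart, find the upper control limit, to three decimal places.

24.970

c̄ = (22 + 10 + 7 + 12 + 14 + 16 + 12 + 20 + 15 + 13 + 11) / 11 = 152 / 11 = 13.8182
UCL = c̄ + 3√c̄ = 13.8182 + 3 × √13.8182 = 13.8182 + 3 × 3.7173 = 24.9700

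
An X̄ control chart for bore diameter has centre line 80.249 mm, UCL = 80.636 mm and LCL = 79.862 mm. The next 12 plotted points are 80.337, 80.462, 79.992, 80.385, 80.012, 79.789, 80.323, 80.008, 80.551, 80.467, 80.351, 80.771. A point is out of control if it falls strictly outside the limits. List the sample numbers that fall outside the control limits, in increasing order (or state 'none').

Compare each point to [79.862, 80.636]: sample 6 = 79.789 < LCL; sample 12 = 80.771 > UCL.

6, 12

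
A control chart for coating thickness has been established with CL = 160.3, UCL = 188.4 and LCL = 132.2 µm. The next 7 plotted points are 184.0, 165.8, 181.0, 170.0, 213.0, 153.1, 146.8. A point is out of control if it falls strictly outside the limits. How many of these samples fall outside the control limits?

1

Compare each point to [132.2, 188.4]: sample 5 = 213.0 > UCL.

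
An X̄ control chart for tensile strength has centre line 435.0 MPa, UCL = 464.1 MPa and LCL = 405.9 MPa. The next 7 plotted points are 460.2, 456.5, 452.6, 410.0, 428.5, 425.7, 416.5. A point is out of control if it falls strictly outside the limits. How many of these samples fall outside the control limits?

0

All 7 points lie within [405.9, 464.1].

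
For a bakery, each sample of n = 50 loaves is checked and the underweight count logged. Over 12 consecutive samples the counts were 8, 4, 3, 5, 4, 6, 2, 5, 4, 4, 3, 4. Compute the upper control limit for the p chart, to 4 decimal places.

p̄ = Σdᵢ / (k·n) = 52 / (12 × 50) = 0.08667
UCL = p̄ + 3·√(p̄(1−p̄)/n) = 0.08667 + 3 × √(0.08667×0.91333/50) = 0.08667 + 3 × 0.03979 = 0.20603

0.2060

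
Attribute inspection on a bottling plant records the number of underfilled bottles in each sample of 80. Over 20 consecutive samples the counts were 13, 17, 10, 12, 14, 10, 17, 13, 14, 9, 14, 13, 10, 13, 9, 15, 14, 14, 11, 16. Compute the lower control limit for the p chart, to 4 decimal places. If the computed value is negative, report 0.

p̄ = Σdᵢ / (k·n) = 258 / (20 × 80) = 0.16125
LCL = p̄ − 3·√(p̄(1−p̄)/n) = 0.16125 − 3 × 0.04112 = 0.03790

0.0379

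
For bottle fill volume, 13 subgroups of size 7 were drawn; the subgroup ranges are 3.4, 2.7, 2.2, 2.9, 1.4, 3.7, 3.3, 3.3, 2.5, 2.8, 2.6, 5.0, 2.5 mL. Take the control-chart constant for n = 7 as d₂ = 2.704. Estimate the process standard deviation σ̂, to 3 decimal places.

R̄ = (3.4 + 2.7 + 2.2 + 2.9 + 1.4 + 3.7 + 3.3 + 3.3 + 2.5 + 2.8 + 2.6 + 5.0 + 2.5) / 13 = 2.9462
σ̂ = R̄ / d₂ = 2.9462 / 2.704 = 1.0896

1.090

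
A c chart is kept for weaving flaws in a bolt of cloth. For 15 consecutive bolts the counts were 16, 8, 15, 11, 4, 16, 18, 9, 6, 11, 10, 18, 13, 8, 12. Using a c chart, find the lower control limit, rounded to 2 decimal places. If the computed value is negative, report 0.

1.42

c̄ = (16 + 8 + 15 + 11 + 4 + 16 + 18 + 9 + 6 + 11 + 10 + 18 + 13 + 8 + 12) / 15 = 175 / 15 = 11.6667
LCL = c̄ − 3√c̄ = 11.6667 − 3 × 3.4157 = 1.4197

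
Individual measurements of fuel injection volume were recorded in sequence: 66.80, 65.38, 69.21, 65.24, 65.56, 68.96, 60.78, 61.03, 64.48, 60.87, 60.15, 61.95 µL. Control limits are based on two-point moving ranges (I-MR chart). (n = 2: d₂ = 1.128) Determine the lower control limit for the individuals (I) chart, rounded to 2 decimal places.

X̄ = (66.80 + 65.38 + 69.21 + 65.24 + 65.56 + 68.96 + 60.78 + 61.03 + 64.48 + 60.87 + 60.15 + 61.95) / 12 = 64.2008
Moving ranges: 1.42, 3.83, 3.97, 0.32, 3.40, 8.18, 0.25, 3.45, 3.61, 0.72, 1.80; M̄R̄ = 30.9500 / 11 = 2.8136
LCL = X̄ − 3·M̄R̄/d₂ = 64.2008 − 3 × 2.8136 / 1.128 = 56.7178

56.72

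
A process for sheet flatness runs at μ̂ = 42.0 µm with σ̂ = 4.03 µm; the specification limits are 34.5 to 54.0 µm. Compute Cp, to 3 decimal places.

Cp = (USL − LSL) / (6σ̂) = (54.0 − 34.5) / (6 × 4.03) = 19.5000 / 24.1800 = 0.8065

0.806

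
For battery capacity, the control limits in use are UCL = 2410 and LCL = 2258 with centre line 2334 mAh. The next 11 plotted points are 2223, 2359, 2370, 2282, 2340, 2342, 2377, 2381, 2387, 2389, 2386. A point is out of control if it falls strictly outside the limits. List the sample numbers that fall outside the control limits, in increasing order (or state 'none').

1

Compare each point to [2258, 2410]: sample 1 = 2223 < LCL.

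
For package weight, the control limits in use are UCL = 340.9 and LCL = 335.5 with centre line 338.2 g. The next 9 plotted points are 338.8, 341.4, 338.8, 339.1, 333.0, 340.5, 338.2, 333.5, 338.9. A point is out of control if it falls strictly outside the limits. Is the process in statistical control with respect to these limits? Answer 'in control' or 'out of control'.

out of control

Compare each point to [335.5, 340.9]: sample 2 = 341.4 > UCL; sample 5 = 333.0 < LCL; sample 8 = 333.5 < LCL.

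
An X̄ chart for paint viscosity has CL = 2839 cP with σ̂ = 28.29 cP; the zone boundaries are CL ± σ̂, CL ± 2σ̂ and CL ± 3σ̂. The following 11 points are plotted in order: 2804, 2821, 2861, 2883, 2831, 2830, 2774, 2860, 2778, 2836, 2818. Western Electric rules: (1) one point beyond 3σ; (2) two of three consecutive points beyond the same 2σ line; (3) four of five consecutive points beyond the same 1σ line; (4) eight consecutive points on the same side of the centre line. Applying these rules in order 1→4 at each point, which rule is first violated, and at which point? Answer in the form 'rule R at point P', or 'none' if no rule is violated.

rule 2 at point 9

Zone of each point (C = within 1σ̂, B = 1σ̂–2σ̂, A = 2σ̂–3σ̂, * = beyond 3σ̂; sign = side of CL): 1:-B, 2:-C, 3:+C, 4:+B, 5:-C, 6:-C, 7:-A, 8:+C, 9:-A, 10:-C, 11:-C
Rule 2 (two of three consecutive points beyond the same 2σ limit) is satisfied at point 9.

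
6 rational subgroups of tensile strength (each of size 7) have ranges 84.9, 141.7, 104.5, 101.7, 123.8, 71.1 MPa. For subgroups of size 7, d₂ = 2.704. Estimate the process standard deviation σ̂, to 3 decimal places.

R̄ = (84.9 + 141.7 + 104.5 + 101.7 + 123.8 + 71.1) / 6 = 104.6167
σ̂ = R̄ / d₂ = 104.6167 / 2.704 = 38.6896

38.690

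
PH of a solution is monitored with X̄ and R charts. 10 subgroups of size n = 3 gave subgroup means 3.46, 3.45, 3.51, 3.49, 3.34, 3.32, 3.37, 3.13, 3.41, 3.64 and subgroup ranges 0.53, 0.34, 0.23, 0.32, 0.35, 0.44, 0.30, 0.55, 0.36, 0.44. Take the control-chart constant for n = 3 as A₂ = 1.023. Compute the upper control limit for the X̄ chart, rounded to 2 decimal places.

X̄̄ = (3.46 + 3.45 + 3.51 + 3.49 + 3.34 + 3.32 + 3.37 + 3.13 + 3.41 + 3.64) / 10 = 34.1200 / 10 = 3.4120
R̄ = (0.53 + 0.34 + 0.23 + 0.32 + 0.35 + 0.44 + 0.30 + 0.55 + 0.36 + 0.44) / 10 = 3.8600 / 10 = 0.3860
UCL = X̄̄ + A₂·R̄ = 3.4120 + 1.023 × 0.3860 = 3.8069

3.81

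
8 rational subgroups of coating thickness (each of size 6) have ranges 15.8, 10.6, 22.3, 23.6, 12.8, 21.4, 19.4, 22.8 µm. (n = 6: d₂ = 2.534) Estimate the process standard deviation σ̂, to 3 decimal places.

R̄ = (15.8 + 10.6 + 22.3 + 23.6 + 12.8 + 21.4 + 19.4 + 22.8) / 8 = 18.5875
σ̂ = R̄ / d₂ = 18.5875 / 2.534 = 7.3352

7.335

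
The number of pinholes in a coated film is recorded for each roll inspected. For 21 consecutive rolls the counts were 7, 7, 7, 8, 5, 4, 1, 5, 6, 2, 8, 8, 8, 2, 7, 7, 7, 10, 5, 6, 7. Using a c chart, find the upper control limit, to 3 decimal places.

13.425

c̄ = (7 + 7 + 7 + 8 + 5 + 4 + 1 + 5 + 6 + 2 + 8 + 8 + 8 + 2 + 7 + 7 + 7 + 10 + 5 + 6 + 7) / 21 = 127 / 21 = 6.0476
UCL = c̄ + 3√c̄ = 6.0476 + 3 × √6.0476 = 6.0476 + 3 × 2.4592 = 13.4252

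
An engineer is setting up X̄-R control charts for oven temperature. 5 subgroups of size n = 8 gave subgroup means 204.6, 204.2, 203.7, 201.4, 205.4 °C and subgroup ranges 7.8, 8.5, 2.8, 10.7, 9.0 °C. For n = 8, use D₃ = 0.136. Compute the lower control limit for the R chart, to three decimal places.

R̄ = (7.8 + 8.5 + 2.8 + 10.7 + 9.0) / 5 = 38.8000 / 5 = 7.7600
LCL_R = D₃·R̄ = 0.136 × 7.7600 = 1.0554

1.055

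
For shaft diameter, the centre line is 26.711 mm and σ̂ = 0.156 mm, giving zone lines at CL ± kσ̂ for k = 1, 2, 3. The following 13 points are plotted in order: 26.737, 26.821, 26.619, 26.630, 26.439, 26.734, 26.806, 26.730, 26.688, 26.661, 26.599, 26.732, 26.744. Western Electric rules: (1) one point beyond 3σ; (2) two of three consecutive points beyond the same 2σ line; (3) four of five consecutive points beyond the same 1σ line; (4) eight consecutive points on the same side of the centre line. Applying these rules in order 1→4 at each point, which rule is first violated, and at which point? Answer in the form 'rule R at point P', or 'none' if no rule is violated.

Zone of each point (C = within 1σ̂, B = 1σ̂–2σ̂, A = 2σ̂–3σ̂, * = beyond 3σ̂; sign = side of CL): 1:+C, 2:+C, 3:-C, 4:-C, 5:-B, 6:+C, 7:+C, 8:+C, 9:-C, 10:-C, 11:-C, 12:+C, 13:+C
No rule fires across all 13 points.

none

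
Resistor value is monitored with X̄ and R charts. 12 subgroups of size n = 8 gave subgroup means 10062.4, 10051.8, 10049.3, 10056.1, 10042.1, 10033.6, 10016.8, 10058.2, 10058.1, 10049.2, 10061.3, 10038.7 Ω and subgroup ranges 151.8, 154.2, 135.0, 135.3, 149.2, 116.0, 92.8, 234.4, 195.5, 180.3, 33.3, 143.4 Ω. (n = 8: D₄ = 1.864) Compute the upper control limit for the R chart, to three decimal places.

267.360

R̄ = (151.8 + 154.2 + 135.0 + 135.3 + 149.2 + 116.0 + 92.8 + 234.4 + 195.5 + 180.3 + 33.3 + 143.4) / 12 = 1721.2000 / 12 = 143.4333
UCL_R = D₄·R̄ = 1.864 × 143.4333 = 267.3597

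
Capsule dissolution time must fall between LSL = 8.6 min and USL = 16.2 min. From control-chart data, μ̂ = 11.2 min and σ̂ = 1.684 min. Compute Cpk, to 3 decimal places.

0.515

Cpu = (USL − μ̂) / (3σ̂) = (16.2 − 11.2) / (3 × 1.684) = 0.9897; Cpl = (μ̂ − LSL) / (3σ̂) = (11.2 − 8.6) / (3 × 1.684) = 0.5146; Cpk = min(Cpu, Cpl) = 0.5146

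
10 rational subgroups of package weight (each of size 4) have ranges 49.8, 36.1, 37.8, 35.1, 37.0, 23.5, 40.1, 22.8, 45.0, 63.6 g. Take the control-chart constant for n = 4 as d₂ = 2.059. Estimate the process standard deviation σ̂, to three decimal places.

R̄ = (49.8 + 36.1 + 37.8 + 35.1 + 37.0 + 23.5 + 40.1 + 22.8 + 45.0 + 63.6) / 10 = 39.0800
σ̂ = R̄ / d₂ = 39.0800 / 2.059 = 18.9801

18.980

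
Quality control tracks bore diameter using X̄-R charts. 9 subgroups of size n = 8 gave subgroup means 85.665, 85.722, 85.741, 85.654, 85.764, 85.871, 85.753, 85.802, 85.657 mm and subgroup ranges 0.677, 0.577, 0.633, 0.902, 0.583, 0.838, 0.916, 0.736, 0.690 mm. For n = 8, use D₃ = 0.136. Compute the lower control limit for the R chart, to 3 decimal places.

0.099

R̄ = (0.677 + 0.577 + 0.633 + 0.902 + 0.583 + 0.838 + 0.916 + 0.736 + 0.690) / 9 = 6.5520 / 9 = 0.7280
LCL_R = D₃·R̄ = 0.136 × 0.7280 = 0.0990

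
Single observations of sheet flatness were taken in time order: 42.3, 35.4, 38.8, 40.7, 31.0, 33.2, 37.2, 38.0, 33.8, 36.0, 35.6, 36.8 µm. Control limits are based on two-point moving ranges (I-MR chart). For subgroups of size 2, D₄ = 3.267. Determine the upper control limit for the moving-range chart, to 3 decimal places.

Moving ranges: 6.9, 3.4, 1.9, 9.7, 2.2, 4.0, 0.8, 4.2, 2.2, 0.4, 1.2; M̄R̄ = 36.9000 / 11 = 3.3545
UCL_MR = D₄·M̄R̄ = 3.267 × 3.3545 = 10.9593

10.959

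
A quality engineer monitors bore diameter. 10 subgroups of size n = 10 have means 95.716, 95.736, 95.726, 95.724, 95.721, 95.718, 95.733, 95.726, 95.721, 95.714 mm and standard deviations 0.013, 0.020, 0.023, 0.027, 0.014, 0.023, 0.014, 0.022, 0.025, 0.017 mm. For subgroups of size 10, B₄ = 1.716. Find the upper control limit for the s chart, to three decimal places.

s̄ = (0.013 + 0.020 + 0.023 + 0.027 + 0.014 + 0.023 + 0.014 + 0.022 + 0.025 + 0.017) / 10 = 0.0198
UCL_s = B₄·s̄ = 1.716 × 0.0198 = 0.0340

0.034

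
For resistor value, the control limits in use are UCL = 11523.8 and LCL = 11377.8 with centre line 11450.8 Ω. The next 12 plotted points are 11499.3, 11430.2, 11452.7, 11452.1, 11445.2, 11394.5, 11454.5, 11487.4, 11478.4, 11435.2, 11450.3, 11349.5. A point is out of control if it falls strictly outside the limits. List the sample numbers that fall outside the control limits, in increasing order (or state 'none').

12

Compare each point to [11377.8, 11523.8]: sample 12 = 11349.5 < LCL.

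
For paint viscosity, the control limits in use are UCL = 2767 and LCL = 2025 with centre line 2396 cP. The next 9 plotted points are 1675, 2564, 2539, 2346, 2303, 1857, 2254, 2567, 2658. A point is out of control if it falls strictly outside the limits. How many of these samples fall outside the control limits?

Compare each point to [2025, 2767]: sample 1 = 1675 < LCL; sample 6 = 1857 < LCL.

2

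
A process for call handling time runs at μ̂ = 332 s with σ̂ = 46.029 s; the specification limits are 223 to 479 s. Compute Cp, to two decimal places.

0.93

Cp = (USL − LSL) / (6σ̂) = (479 − 223) / (6 × 46.029) = 256.0000 / 276.1740 = 0.9270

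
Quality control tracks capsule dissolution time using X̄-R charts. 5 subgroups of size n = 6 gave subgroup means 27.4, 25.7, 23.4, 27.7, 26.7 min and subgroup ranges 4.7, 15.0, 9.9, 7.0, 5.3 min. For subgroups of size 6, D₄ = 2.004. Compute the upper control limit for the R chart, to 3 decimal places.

16.794

R̄ = (4.7 + 15.0 + 9.9 + 7.0 + 5.3) / 5 = 41.9000 / 5 = 8.3800
UCL_R = D₄·R̄ = 2.004 × 8.3800 = 16.7935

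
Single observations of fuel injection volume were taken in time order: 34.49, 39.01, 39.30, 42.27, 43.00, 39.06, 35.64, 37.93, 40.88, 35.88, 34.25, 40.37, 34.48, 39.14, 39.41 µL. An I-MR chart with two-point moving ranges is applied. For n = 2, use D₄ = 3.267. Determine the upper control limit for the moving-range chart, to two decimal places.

Moving ranges: 4.52, 0.29, 2.97, 0.73, 3.94, 3.42, 2.29, 2.95, 5.00, 1.63, 6.12, 5.89, 4.66, 0.27; M̄R̄ = 44.6800 / 14 = 3.1914
UCL_MR = D₄·M̄R̄ = 3.267 × 3.1914 = 10.4264

10.43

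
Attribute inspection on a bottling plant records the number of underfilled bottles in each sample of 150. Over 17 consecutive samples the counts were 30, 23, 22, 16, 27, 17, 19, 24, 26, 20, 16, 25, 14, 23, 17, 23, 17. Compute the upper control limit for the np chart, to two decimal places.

33.90

p̄ = Σdᵢ / (k·n) = 359 / (17 × 150) = 0.14078
UCL = np̄ + 3·√(np̄(1−p̄)) = 21.1176 + 3 × √(21.1176×0.85922) = 21.1176 + 3 × 4.2596 = 33.8966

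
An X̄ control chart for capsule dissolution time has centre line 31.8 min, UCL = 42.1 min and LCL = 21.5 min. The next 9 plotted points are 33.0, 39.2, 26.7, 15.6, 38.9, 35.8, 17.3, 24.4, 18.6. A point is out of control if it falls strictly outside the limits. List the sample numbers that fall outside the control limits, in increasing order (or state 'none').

4, 7, 9

Compare each point to [21.5, 42.1]: sample 4 = 15.6 < LCL; sample 7 = 17.3 < LCL; sample 9 = 18.6 < LCL.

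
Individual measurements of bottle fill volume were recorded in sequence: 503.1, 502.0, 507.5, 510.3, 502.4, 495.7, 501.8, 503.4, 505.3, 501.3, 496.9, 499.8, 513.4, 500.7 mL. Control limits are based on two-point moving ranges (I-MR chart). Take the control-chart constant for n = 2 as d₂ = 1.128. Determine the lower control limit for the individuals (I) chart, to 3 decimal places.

X̄ = (503.1 + 502.0 + 507.5 + 510.3 + 502.4 + 495.7 + 501.8 + 503.4 + 505.3 + 501.3 + 496.9 + 499.8 + 513.4 + 500.7) / 14 = 503.1143
Moving ranges: 1.1, 5.5, 2.8, 7.9, 6.7, 6.1, 1.6, 1.9, 4.0, 4.4, 2.9, 13.6, 12.7; M̄R̄ = 71.2000 / 13 = 5.4769
LCL = X̄ − 3·M̄R̄/d₂ = 503.1143 − 3 × 5.4769 / 1.128 = 488.5480

488.548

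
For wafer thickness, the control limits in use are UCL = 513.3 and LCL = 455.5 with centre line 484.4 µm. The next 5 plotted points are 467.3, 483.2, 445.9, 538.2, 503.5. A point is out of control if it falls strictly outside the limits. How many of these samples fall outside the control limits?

2

Compare each point to [455.5, 513.3]: sample 3 = 445.9 < LCL; sample 4 = 538.2 > UCL.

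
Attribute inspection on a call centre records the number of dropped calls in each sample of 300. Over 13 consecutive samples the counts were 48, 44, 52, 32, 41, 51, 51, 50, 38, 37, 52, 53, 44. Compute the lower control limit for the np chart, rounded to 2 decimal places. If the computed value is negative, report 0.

26.96

p̄ = Σdᵢ / (k·n) = 593 / (13 × 300) = 0.15205
LCL = np̄ − 3·√(np̄(1−p̄)) = 45.6154 − 3 × 6.2193 = 26.9575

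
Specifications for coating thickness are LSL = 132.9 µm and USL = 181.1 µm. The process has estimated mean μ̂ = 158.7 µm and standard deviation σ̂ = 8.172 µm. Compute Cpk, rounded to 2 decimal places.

Cpu = (USL − μ̂) / (3σ̂) = (181.1 − 158.7) / (3 × 8.172) = 0.9137; Cpl = (μ̂ − LSL) / (3σ̂) = (158.7 − 132.9) / (3 × 8.172) = 1.0524; Cpk = min(Cpu, Cpl) = 0.9137

0.91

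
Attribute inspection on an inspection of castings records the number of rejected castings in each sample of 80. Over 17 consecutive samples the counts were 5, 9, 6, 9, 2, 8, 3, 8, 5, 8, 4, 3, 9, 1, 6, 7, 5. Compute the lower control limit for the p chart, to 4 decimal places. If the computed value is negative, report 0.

p̄ = Σdᵢ / (k·n) = 98 / (17 × 80) = 0.07206
LCL = p̄ − 3·√(p̄(1−p̄)/n) = 0.07206 − 3 × 0.02891 = -0.01467 → 0 (negative, so LCL = 0)

0.0000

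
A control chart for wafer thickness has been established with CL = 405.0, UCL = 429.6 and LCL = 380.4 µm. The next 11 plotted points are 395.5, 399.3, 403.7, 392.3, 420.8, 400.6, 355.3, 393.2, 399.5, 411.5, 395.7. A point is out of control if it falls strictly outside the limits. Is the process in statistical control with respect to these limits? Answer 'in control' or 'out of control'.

out of control

Compare each point to [380.4, 429.6]: sample 7 = 355.3 < LCL.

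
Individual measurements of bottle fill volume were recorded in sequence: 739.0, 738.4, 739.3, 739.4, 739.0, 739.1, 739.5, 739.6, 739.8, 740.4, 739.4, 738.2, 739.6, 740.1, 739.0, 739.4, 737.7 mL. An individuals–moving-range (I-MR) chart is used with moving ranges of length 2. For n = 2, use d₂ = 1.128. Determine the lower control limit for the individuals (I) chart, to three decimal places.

737.451

X̄ = (739.0 + 738.4 + 739.3 + 739.4 + 739.0 + 739.1 + 739.5 + 739.6 + 739.8 + 740.4 + 739.4 + 738.2 + 739.6 + 740.1 + 739.0 + 739.4 + 737.7) / 17 = 739.2294
Moving ranges: 0.6, 0.9, 0.1, 0.4, 0.1, 0.4, 0.1, 0.2, 0.6, 1.0, 1.2, 1.4, 0.5, 1.1, 0.4, 1.7; M̄R̄ = 10.7000 / 16 = 0.6687
LCL = X̄ − 3·M̄R̄/d₂ = 739.2294 − 3 × 0.6687 / 1.128 = 737.4508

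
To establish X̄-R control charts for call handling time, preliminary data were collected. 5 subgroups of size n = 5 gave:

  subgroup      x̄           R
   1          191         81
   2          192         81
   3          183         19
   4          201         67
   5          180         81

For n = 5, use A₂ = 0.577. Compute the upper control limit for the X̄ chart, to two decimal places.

227.37

X̄̄ = (191 + 192 + 183 + 201 + 180) / 5 = 947.0000 / 5 = 189.4000
R̄ = (81 + 81 + 19 + 67 + 81) / 5 = 329.0000 / 5 = 65.8000
UCL = X̄̄ + A₂·R̄ = 189.4000 + 0.577 × 65.8000 = 227.3666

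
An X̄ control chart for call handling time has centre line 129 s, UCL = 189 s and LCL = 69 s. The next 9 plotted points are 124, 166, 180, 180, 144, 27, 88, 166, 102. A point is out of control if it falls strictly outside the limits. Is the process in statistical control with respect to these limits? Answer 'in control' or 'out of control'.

Compare each point to [69, 189]: sample 6 = 27 < LCL.

out of control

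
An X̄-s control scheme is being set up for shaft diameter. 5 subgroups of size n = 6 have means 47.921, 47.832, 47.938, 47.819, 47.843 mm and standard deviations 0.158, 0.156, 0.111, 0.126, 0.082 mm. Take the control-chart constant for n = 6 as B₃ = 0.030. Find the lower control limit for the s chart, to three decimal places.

s̄ = (0.158 + 0.156 + 0.111 + 0.126 + 0.082) / 5 = 0.1266
LCL_s = B₃·s̄ = 0.030 × 0.1266 = 0.0038

0.004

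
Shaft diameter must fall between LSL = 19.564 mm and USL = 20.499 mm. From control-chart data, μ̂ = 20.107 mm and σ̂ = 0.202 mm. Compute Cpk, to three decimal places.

Cpu = (USL − μ̂) / (3σ̂) = (20.499 − 20.107) / (3 × 0.202) = 0.6469; Cpl = (μ̂ − LSL) / (3σ̂) = (20.107 − 19.564) / (3 × 0.202) = 0.8960; Cpk = min(Cpu, Cpl) = 0.6469

0.647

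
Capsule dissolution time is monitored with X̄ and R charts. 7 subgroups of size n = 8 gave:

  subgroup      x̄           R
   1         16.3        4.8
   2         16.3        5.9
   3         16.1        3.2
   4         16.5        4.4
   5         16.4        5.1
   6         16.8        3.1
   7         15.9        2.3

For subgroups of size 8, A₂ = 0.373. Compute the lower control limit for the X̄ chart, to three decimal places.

X̄̄ = (16.3 + 16.3 + 16.1 + 16.5 + 16.4 + 16.8 + 15.9) / 7 = 114.3000 / 7 = 16.3286
R̄ = (4.8 + 5.9 + 3.2 + 4.4 + 5.1 + 3.1 + 2.3) / 7 = 28.8000 / 7 = 4.1143
LCL = X̄̄ − A₂·R̄ = 16.3286 − 0.373 × 4.1143 = 14.7939

14.794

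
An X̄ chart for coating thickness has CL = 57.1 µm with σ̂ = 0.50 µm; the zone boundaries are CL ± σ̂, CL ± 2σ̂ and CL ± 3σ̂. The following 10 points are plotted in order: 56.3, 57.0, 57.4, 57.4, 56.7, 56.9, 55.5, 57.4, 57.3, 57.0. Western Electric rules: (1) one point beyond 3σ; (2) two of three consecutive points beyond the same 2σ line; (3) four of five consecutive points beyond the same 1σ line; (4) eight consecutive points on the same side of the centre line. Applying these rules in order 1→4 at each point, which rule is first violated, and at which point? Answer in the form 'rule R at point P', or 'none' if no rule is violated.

Zone of each point (C = within 1σ̂, B = 1σ̂–2σ̂, A = 2σ̂–3σ̂, * = beyond 3σ̂; sign = side of CL): 1:-B, 2:-C, 3:+C, 4:+C, 5:-C, 6:-C, 7:-*, 8:+C, 9:+C, 10:-C
Rule 1 (one point beyond the 3σ limits) is satisfied at point 7.

rule 1 at point 7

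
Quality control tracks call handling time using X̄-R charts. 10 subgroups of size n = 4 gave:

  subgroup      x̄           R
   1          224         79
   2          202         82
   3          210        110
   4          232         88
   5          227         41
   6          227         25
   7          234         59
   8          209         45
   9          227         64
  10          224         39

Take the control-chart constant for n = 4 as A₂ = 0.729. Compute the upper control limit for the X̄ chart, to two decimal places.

267.67

X̄̄ = (224 + 202 + 210 + 232 + 227 + 227 + 234 + 209 + 227 + 224) / 10 = 2216.0000 / 10 = 221.6000
R̄ = (79 + 82 + 110 + 88 + 41 + 25 + 59 + 45 + 64 + 39) / 10 = 632.0000 / 10 = 63.2000
UCL = X̄̄ + A₂·R̄ = 221.6000 + 0.729 × 63.2000 = 267.6728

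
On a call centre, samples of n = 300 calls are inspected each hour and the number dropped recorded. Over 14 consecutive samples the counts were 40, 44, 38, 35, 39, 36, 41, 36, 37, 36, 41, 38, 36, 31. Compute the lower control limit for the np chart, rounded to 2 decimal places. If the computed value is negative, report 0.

p̄ = Σdᵢ / (k·n) = 528 / (14 × 300) = 0.12571
LCL = np̄ − 3·√(np̄(1−p̄)) = 37.7143 − 3 × 5.7422 = 20.4876

20.49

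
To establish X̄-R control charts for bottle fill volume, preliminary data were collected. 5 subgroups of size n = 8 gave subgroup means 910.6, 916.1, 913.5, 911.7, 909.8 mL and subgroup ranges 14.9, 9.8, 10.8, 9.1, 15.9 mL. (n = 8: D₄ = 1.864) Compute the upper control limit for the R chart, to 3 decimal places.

22.554

R̄ = (14.9 + 9.8 + 10.8 + 9.1 + 15.9) / 5 = 60.5000 / 5 = 12.1000
UCL_R = D₄·R̄ = 1.864 × 12.1000 = 22.5544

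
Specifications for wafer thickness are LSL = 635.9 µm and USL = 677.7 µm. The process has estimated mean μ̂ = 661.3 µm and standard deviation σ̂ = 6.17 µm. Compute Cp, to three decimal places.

1.129

Cp = (USL − LSL) / (6σ̂) = (677.7 − 635.9) / (6 × 6.17) = 41.8000 / 37.0200 = 1.1291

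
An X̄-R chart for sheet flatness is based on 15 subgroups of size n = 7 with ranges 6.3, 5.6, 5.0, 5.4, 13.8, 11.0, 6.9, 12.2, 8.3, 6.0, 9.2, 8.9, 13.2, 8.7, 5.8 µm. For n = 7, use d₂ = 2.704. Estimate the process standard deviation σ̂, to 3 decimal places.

3.114

R̄ = (6.3 + 5.6 + 5.0 + 5.4 + 13.8 + 11.0 + 6.9 + 12.2 + 8.3 + 6.0 + 9.2 + 8.9 + 13.2 + 8.7 + 5.8) / 15 = 8.4200
σ̂ = R̄ / d₂ = 8.4200 / 2.704 = 3.1139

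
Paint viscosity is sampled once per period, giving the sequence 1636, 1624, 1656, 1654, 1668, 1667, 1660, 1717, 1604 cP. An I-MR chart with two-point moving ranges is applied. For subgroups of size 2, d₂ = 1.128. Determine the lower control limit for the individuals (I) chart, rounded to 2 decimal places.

X̄ = (1636 + 1624 + 1656 + 1654 + 1668 + 1667 + 1660 + 1717 + 1604) / 9 = 1654.0000
Moving ranges: 12, 32, 2, 14, 1, 7, 57, 113; M̄R̄ = 238.0000 / 8 = 29.7500
LCL = X̄ − 3·M̄R̄/d₂ = 1654.0000 − 3 × 29.7500 / 1.128 = 1574.8777

1574.88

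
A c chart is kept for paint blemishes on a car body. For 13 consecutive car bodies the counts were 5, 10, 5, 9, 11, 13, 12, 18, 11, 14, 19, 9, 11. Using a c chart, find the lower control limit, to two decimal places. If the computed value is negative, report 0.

1.22

c̄ = (5 + 10 + 5 + 9 + 11 + 13 + 12 + 18 + 11 + 14 + 19 + 9 + 11) / 13 = 147 / 13 = 11.3077
LCL = c̄ − 3√c̄ = 11.3077 − 3 × 3.3627 = 1.2196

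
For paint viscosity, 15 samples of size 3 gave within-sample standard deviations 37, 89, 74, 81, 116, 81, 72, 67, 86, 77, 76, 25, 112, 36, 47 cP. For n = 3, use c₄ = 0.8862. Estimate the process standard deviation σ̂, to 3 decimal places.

s̄ = (37 + 89 + 74 + 81 + 116 + 81 + 72 + 67 + 86 + 77 + 76 + 25 + 112 + 36 + 47) / 15 = 71.7333
σ̂ = s̄ / c₄ = 71.7333 / 0.8862 = 80.9449

80.945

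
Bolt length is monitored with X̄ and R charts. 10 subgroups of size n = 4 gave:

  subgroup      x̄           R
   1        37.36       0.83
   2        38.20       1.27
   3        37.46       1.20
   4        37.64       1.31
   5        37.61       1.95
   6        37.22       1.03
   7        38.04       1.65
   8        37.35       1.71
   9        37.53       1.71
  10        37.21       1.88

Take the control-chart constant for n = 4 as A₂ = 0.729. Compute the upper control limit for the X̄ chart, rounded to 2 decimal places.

X̄̄ = (37.36 + 38.20 + 37.46 + 37.64 + 37.61 + 37.22 + 38.04 + 37.35 + 37.53 + 37.21) / 10 = 375.6200 / 10 = 37.5620
R̄ = (0.83 + 1.27 + 1.20 + 1.31 + 1.95 + 1.03 + 1.65 + 1.71 + 1.71 + 1.88) / 10 = 14.5400 / 10 = 1.4540
UCL = X̄̄ + A₂·R̄ = 37.5620 + 0.729 × 1.4540 = 38.6220

38.62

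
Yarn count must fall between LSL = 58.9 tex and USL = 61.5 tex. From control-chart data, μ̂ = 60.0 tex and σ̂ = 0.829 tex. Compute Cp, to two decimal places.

0.52

Cp = (USL − LSL) / (6σ̂) = (61.5 − 58.9) / (6 × 0.829) = 2.6000 / 4.9740 = 0.5227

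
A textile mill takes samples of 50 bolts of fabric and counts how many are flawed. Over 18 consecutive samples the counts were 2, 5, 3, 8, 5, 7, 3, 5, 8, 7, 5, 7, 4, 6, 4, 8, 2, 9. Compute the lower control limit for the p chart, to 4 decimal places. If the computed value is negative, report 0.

0.0000

p̄ = Σdᵢ / (k·n) = 98 / (18 × 50) = 0.10889
LCL = p̄ − 3·√(p̄(1−p̄)/n) = 0.10889 − 3 × 0.04405 = -0.02327 → 0 (negative, so LCL = 0)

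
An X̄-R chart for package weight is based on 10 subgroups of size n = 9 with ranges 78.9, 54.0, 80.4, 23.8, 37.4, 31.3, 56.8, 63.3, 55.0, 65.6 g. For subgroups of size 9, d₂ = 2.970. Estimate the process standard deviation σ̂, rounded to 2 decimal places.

18.40

R̄ = (78.9 + 54.0 + 80.4 + 23.8 + 37.4 + 31.3 + 56.8 + 63.3 + 55.0 + 65.6) / 10 = 54.6500
σ̂ = R̄ / d₂ = 54.6500 / 2.970 = 18.4007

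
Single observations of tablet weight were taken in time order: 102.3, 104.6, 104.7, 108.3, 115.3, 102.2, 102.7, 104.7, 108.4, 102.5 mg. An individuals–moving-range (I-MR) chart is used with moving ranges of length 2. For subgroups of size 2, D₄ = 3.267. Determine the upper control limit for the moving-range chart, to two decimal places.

Moving ranges: 2.3, 0.1, 3.6, 7.0, 13.1, 0.5, 2.0, 3.7, 5.9; M̄R̄ = 38.2000 / 9 = 4.2444
UCL_MR = D₄·M̄R̄ = 3.267 × 4.2444 = 13.8666

13.87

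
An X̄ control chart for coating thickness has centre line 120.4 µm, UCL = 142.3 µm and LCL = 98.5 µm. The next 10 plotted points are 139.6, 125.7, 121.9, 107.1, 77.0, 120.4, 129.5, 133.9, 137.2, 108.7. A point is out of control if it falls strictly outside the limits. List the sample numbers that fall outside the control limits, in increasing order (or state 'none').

5

Compare each point to [98.5, 142.3]: sample 5 = 77.0 < LCL.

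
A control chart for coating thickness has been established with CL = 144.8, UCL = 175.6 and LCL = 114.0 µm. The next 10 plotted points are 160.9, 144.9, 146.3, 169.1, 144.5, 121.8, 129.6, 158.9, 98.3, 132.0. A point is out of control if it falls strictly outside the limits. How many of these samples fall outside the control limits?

1

Compare each point to [114.0, 175.6]: sample 9 = 98.3 < LCL.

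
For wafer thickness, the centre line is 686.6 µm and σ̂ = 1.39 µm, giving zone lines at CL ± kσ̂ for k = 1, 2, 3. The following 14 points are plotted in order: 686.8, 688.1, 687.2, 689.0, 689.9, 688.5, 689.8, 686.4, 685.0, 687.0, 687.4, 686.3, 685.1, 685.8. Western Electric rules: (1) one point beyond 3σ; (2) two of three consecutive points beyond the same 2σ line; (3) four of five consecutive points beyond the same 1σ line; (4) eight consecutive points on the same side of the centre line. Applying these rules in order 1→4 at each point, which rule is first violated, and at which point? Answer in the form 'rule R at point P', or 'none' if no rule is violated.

Zone of each point (C = within 1σ̂, B = 1σ̂–2σ̂, A = 2σ̂–3σ̂, * = beyond 3σ̂; sign = side of CL): 1:+C, 2:+B, 3:+C, 4:+B, 5:+A, 6:+B, 7:+A, 8:-C, 9:-B, 10:+C, 11:+C, 12:-C, 13:-B, 14:-C
Rule 3 (four of five consecutive points beyond the same 1σ limit) is satisfied at point 6.

rule 3 at point 6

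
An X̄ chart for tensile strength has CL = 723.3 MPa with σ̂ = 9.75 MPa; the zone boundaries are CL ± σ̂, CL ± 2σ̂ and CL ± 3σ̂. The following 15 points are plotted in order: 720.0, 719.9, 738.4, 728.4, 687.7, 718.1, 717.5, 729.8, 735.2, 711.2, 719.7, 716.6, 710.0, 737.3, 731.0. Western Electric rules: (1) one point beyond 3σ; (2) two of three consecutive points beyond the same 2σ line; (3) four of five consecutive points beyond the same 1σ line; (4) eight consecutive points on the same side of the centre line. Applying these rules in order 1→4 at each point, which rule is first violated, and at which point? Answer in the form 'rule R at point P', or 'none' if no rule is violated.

Zone of each point (C = within 1σ̂, B = 1σ̂–2σ̂, A = 2σ̂–3σ̂, * = beyond 3σ̂; sign = side of CL): 1:-C, 2:-C, 3:+B, 4:+C, 5:-*, 6:-C, 7:-C, 8:+C, 9:+B, 10:-B, 11:-C, 12:-C, 13:-B, 14:+B, 15:+C
Rule 1 (one point beyond the 3σ limits) is satisfied at point 5.

rule 1 at point 5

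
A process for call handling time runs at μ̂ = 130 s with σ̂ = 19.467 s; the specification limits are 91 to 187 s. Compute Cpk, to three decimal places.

Cpu = (USL − μ̂) / (3σ̂) = (187 − 130) / (3 × 19.467) = 0.9760; Cpl = (μ̂ − LSL) / (3σ̂) = (130 − 91) / (3 × 19.467) = 0.6678; Cpk = min(Cpu, Cpl) = 0.6678

0.668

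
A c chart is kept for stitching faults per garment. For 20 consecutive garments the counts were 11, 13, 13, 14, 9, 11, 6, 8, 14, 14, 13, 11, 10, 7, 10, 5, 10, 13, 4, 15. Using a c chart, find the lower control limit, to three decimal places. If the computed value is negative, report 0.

c̄ = (11 + 13 + 13 + 14 + 9 + 11 + 6 + 8 + 14 + 14 + 13 + 11 + 10 + 7 + 10 + 5 + 10 + 13 + 4 + 15) / 20 = 211 / 20 = 10.5500
LCL = c̄ − 3√c̄ = 10.5500 − 3 × 3.2481 = 0.8058

0.806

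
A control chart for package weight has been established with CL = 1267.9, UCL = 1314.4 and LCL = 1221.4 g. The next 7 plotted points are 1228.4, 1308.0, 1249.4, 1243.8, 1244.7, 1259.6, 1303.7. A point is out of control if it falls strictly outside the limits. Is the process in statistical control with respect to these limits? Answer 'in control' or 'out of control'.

All 7 points lie within [1221.4, 1314.4].

in control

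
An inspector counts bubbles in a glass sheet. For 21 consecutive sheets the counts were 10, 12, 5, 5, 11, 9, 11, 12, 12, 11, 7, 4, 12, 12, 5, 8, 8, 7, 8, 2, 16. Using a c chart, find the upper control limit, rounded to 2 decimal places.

c̄ = (10 + 12 + 5 + 5 + 11 + 9 + 11 + 12 + 12 + 11 + 7 + 4 + 12 + 12 + 5 + 8 + 8 + 7 + 8 + 2 + 16) / 21 = 187 / 21 = 8.9048
UCL = c̄ + 3√c̄ = 8.9048 + 3 × √8.9048 = 8.9048 + 3 × 2.9841 = 17.8570

17.86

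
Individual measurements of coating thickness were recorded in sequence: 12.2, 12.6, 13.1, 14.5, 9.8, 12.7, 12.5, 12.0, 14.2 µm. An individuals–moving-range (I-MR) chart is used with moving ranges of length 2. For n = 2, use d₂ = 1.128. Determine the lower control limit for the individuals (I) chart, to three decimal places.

8.367

X̄ = (12.2 + 12.6 + 13.1 + 14.5 + 9.8 + 12.7 + 12.5 + 12.0 + 14.2) / 9 = 12.6222
Moving ranges: 0.4, 0.5, 1.4, 4.7, 2.9, 0.2, 0.5, 2.2; M̄R̄ = 12.8000 / 8 = 1.6000
LCL = X̄ − 3·M̄R̄/d₂ = 12.6222 − 3 × 1.6000 / 1.128 = 8.3669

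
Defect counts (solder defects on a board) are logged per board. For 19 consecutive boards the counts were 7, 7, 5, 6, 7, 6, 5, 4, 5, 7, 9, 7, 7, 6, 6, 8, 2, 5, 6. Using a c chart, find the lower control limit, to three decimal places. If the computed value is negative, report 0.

0.000

c̄ = (7 + 7 + 5 + 6 + 7 + 6 + 5 + 4 + 5 + 7 + 9 + 7 + 7 + 6 + 6 + 8 + 2 + 5 + 6) / 19 = 115 / 19 = 6.0526
LCL = c̄ − 3√c̄ = 6.0526 − 3 × 2.4602 = -1.3280 → 0 (cannot be negative)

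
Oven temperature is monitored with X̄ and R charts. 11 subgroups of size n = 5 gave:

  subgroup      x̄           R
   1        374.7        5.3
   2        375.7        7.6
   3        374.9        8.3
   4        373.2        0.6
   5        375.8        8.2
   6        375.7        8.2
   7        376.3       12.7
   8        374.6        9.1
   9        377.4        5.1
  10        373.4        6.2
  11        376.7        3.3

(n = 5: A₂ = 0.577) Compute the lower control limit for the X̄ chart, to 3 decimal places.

X̄̄ = (374.7 + 375.7 + 374.9 + 373.2 + 375.8 + 375.7 + 376.3 + 374.6 + 377.4 + 373.4 + 376.7) / 11 = 4128.4000 / 11 = 375.3091
R̄ = (5.3 + 7.6 + 8.3 + 0.6 + 8.2 + 8.2 + 12.7 + 9.1 + 5.1 + 6.2 + 3.3) / 11 = 74.6000 / 11 = 6.7818
LCL = X̄̄ − A₂·R̄ = 375.3091 − 0.577 × 6.7818 = 371.3960

371.396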